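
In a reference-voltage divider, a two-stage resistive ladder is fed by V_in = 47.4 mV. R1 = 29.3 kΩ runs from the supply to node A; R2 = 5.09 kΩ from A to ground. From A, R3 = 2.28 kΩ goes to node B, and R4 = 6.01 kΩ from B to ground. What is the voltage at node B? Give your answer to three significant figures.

The second stage (R3 + R4 = 8.290 kΩ) loads node A in parallel with R2.
R2 ‖ (R3+R4) = 3.154 kΩ.
V_A = 47.4 × 3.154/(29.3 + 3.154) = 4.606 mV.
V_B = V_A × 0.7250 = 3.339 mV.

V_B ≈ 3.34 mV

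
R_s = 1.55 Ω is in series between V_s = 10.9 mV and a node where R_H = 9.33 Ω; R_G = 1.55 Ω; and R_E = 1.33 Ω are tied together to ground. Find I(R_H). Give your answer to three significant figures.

I ≈ 0.351 mA

Combine the parallel branches: R_p = (1/9.33 + 1/1.55 + 1/1.33)⁻¹ = 0.6648 Ω.
Node voltage V_A = V_s · R_p/(R_s + R_p) = 10.9 × 0.3002 = 3.272 mV.
I(R_H) = V_A / R_H = 3.272/9.33 = 0.3507 mA.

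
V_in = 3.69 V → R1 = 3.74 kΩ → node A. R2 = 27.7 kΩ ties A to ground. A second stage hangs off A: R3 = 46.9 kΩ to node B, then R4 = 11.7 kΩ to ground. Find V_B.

Node A sees R2 in parallel with the series input of stage 2, R3 + R4 = 58.60 kΩ.
R2 ‖ (R3+R4) = 18.81 kΩ.
So V_A = 3.69 × 0.8341 = 3.078 V.
Then the unloaded second divider: V_B = V_A × R4/(R3+R4) = 3.078 × 0.1997 = 0.6145 V.

V_B ≈ 0.615 V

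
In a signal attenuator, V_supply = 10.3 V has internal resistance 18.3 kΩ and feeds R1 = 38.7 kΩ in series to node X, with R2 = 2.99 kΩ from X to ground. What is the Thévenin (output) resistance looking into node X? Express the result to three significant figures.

R1' = 18.3 + 38.7 = 57.00 kΩ (source resistance + R1).
With V_supply suppressed (replaced by a short), R_th = R1' ‖ R2 = (57.00 × 2.99)/(57.00 + 2.99) = 2.841 kΩ.

R_th ≈ 2.84 kΩ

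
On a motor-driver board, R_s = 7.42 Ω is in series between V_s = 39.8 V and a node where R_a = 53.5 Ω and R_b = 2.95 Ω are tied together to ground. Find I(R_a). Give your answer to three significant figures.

Equivalent of the parallel group: R_p = 2.796 Ω.
Node voltage V_A = V_s · R_p/(R_s + R_p) = 39.8 × 0.2737 = 10.89 V.
Branch current I = V_A/R_a = 10.89/53.5 = 0.2036 A.

I ≈ 0.204 A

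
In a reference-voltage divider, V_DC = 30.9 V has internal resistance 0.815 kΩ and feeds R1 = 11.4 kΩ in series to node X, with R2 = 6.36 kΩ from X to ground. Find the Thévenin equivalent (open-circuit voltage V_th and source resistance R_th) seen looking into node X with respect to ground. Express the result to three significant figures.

R1' = 0.815 + 11.4 = 12.21 kΩ (source resistance + R1).
V_th is the unloaded tap voltage: V_DC · R2/(R1'+R2) = 30.9 × 0.3424 = 10.58 V.
Zeroing V_DC shorts the top of R1' to ground, so R_th = R1' ‖ R2 = 4.182 kΩ.

V_th ≈ 10.6 V, R_th ≈ 4.18 kΩ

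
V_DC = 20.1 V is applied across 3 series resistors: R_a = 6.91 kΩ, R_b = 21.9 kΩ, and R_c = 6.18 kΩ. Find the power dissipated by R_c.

Series current I = V_DC/ΣR = 20.1/34.99 = 0.5744 mA.
P(R_c) = I²·R_c = (0.5744)² × 6.18 = 2.039 mW.

P ≈ 2.04 mW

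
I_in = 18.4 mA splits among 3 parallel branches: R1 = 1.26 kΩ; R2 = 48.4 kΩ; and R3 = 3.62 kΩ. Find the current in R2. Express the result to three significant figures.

I ≈ 0.349 mA

Total conductance ΣG = 1/1.26 + 1/48.4 + 1/3.62 = 1.091 (units of 1/kΩ).
Current divider: I(R2) = I_in · G_k/ΣG = 18.4 × (0.02066/1.091) = 18.4 × 0.01895 = 0.3486 mA.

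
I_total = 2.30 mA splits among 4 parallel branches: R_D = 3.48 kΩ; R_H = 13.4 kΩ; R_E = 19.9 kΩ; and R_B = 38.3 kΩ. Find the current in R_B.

I ≈ 0.137 mA

Total conductance ΣG = 1/3.48 + 1/13.4 + 1/19.9 + 1/38.3 = 0.4383 (units of 1/kΩ).
By the current-divider rule, I = I_total · G_k/ΣG = 2.30 × 0.05956 = 0.1370 mA.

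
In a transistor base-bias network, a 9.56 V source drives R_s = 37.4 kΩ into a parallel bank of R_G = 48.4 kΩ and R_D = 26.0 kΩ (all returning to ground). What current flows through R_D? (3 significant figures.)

I ≈ 0.115 mA

Equivalent of the parallel group: R_p = 16.91 kΩ.
V_A = 9.56 × 16.91/54.31 = 2.977 V.
I(R_D) = V_A / R_D = 2.977/26.0 = 0.1145 mA.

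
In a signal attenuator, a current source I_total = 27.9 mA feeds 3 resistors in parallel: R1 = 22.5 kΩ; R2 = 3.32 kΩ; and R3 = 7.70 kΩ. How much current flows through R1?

I ≈ 2.61 mA

ΣG = 1/22.5 + 1/3.32 + 1/7.70 = 0.4755.
Current divider: I(R1) = I_total · G_k/ΣG = 27.9 × (0.04444/0.4755) = 27.9 × 0.09347 = 2.608 mA.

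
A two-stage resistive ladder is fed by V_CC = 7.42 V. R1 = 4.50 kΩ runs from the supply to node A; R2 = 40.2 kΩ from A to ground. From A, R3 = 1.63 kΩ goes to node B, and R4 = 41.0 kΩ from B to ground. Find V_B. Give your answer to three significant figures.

Node A sees R2 in parallel with the series input of stage 2, R3 + R4 = 42.63 kΩ.
R2 ‖ (R3+R4) = 20.69 kΩ.
So V_A = 7.42 × 0.8214 = 6.094 V.
V_B = V_A × 0.9618 = 5.861 V.

V_B ≈ 5.86 V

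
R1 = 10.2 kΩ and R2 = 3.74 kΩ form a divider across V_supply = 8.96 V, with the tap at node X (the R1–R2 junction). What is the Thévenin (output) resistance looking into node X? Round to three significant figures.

R_th ≈ 2.74 kΩ

With V_supply suppressed (replaced by a short), R_th = R1 ‖ R2 = (10.20 × 3.74)/(10.20 + 3.74) = 2.737 kΩ.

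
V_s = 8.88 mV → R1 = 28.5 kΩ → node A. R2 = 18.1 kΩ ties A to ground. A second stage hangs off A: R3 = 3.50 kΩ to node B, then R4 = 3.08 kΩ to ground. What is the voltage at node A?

Looking into the second stage from A: R3 + R4 = 6.580 kΩ appears in parallel with R2.
Effective lower resistance at A: R2 ‖ 6.580 = 4.826 kΩ.
First divider: V_A = V_s · 4.826/(28.5 + 4.826) = 1.286 mV.

V_A ≈ 1.29 mV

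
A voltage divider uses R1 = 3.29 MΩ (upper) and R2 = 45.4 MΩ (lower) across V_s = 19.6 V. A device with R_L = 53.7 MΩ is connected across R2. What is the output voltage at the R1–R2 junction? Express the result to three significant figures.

R2 ‖ R_L = (45.4 × 53.7)/(45.4 + 53.7) = 24.60 MΩ.
Now apply the divider: V_out = 19.6 × 0.8820 = 17.29 V.
(Unloaded it would be 18.3 V; the load pulls it down.)

V_out ≈ 17.3 V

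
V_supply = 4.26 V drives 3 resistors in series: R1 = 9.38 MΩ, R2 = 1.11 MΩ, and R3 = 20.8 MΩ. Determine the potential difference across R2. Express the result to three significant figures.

V ≈ 0.151 V

ΣR = 9.38 + 1.11 + 20.8 = 31.29 MΩ.
Voltage divider: V = V_supply · (1.110 / 31.29) = 4.26 × 0.03547 = 0.1511 V.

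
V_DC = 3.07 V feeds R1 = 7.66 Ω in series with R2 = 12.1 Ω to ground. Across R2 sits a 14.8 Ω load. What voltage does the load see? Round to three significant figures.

First combine the lower leg with the load: R2 ‖ R_L = 6.657 Ω.
Now apply the divider: V_out = 3.07 × 0.4650 = 1.427 V.

V_out ≈ 1.43 V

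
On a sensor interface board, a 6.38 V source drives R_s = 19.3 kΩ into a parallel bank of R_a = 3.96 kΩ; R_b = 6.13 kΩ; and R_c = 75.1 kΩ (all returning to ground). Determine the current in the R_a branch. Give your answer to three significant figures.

Equivalent of the parallel group: R_p = 2.331 kΩ.
V_A = 6.38 × 2.331/21.63 = 0.6876 V.
Branch current I = V_A/R_a = 0.6876/3.96 = 0.1736 mA.

I ≈ 0.174 mA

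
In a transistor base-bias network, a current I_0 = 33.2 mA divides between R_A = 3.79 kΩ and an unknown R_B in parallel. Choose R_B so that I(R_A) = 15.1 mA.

In a two-way split, I_A/I_0 = R_B/(R_A + R_B).
15.1/33.2 = R_B/(R_A + R_B) → R_B = R_A · (0.4548)/(1 − 0.4548) = 3.79 × 0.8343 = 3.162 kΩ.

R_B ≈ 3.16 kΩ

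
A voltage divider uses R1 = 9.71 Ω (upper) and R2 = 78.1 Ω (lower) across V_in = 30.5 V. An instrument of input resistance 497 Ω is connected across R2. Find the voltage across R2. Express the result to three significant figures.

V_out ≈ 26.7 V

The load sits in parallel with R2, giving an effective lower resistance R2' = R2·R_L/(R2+R_L) = 67.49 Ω.
Now apply the divider: V_out = 30.5 × 0.8742 = 26.66 V.
(Unloaded it would be 27.1 V; the load pulls it down.)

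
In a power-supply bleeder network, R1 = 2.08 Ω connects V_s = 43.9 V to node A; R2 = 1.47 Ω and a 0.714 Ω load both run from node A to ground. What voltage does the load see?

V_out ≈ 8.24 V

First combine the lower leg with the load: R2 ‖ R_L = 0.4806 Ω.
Now apply the divider: V_out = 43.9 × 0.1877 = 8.239 V.
(Unloaded it would be 18.2 V; the load pulls it down.)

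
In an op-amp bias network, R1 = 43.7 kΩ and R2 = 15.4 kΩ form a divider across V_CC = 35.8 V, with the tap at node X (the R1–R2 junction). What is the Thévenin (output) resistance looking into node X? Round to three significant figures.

Looking into X with the source shorted: R_th = R1·R2/(R1+R2) = 43.70 × 15.4/59.10 = 11.39 kΩ.

R_th ≈ 11.4 kΩ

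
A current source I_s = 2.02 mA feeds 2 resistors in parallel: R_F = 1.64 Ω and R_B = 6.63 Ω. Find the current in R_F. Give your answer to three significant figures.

I ≈ 1.62 mA

With just two branches, the current splits inversely with resistance.
I(R_F) = 2.02 × 6.63/(1.64 + 6.63) = 2.02 × 0.8017 = 1.619 mA.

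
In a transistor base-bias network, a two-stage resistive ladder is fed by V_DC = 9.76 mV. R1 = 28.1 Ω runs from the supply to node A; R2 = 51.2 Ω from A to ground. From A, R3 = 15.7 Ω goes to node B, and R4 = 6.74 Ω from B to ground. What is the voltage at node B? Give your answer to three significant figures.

V_B ≈ 1.05 mV

Node A sees R2 in parallel with the series input of stage 2, R3 + R4 = 22.44 Ω.
Effective lower resistance at A: R2 ‖ 22.44 = 15.60 Ω.
First divider: V_A = V_DC · 15.60/(28.1 + 15.60) = 3.484 mV.
Stage 2 is unloaded, so V_B = V_A · R4/(R3+R4) = 3.484 × 6.74/22.44 = 1.047 mV.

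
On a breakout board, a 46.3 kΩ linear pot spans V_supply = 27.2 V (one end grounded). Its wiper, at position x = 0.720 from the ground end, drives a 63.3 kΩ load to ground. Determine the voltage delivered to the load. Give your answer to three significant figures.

The pot divides into 12.96 kΩ above the wiper and 33.34 kΩ below.
Lower segment in parallel with the load: 33.34 ‖ 63.3 = 21.84 kΩ.
Then V_out = V_supply · 21.84/(12.96 + 21.84) = 17.07 V.
(Unloaded: V_out = x·V_supply = 19.6 V.)

V_out ≈ 17.1 V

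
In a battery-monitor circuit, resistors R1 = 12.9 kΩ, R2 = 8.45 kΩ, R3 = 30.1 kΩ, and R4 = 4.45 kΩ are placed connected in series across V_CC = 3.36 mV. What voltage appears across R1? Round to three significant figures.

Series total: ΣR = 12.9 + 8.45 + 30.1 + 4.45 = 55.90 kΩ.
V = V_CC · R/ΣR = 3.36 × 0.2308 = 0.7754 mV.

V ≈ 0.775 mV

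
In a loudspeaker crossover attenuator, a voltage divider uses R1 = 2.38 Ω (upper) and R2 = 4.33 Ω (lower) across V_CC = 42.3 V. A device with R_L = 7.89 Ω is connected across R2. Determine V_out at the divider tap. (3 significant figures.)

V_out ≈ 22.8 V

First combine the lower leg with the load: R2 ‖ R_L = 2.796 Ω.
Then V_out = V_CC · R2'/(R1 + R2') = 42.3 × 2.796/5.176 = 22.85 V.
(Unloaded it would be 27.3 V; the load pulls it down.)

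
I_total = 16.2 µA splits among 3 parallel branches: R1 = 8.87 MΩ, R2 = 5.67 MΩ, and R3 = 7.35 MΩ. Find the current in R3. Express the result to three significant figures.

ΣG = 1/8.87 + 1/5.67 + 1/7.35 = 0.4252.
By the current-divider rule, I = I_total · G_k/ΣG = 16.2 × 0.3200 = 5.184 µA.

I ≈ 5.18 µA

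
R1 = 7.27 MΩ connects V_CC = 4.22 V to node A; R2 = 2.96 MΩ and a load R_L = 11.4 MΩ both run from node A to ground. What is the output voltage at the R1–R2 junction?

V_out ≈ 1.03 V

The load sits in parallel with R2, giving an effective lower resistance R2' = R2·R_L/(R2+R_L) = 2.350 MΩ.
Voltage divider with the loaded lower leg: V_out = 4.22 × 2.350/(7.27 + 2.350) = 4.22 × 0.2443 = 1.031 V.
(Unloaded it would be 1.22 V; the load pulls it down.)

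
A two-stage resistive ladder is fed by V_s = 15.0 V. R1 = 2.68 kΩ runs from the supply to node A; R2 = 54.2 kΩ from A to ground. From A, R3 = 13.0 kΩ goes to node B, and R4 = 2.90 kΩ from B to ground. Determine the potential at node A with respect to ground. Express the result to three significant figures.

V_A ≈ 12.3 V

The second stage (R3 + R4 = 15.90 kΩ) loads node A in parallel with R2.
Effective lower resistance at A: R2 ‖ 15.90 = 12.29 kΩ.
V_A = 15.0 × 12.29/(2.68 + 12.29) = 12.32 V.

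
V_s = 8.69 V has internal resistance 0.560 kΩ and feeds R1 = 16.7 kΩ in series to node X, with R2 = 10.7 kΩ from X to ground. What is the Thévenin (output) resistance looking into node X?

R_th ≈ 6.61 kΩ

R1' = 0.560 + 16.7 = 17.26 kΩ (source resistance + R1).
Looking into X with the source shorted: R_th = R1'·R2/(R1'+R2) = 17.26 × 10.7/27.96 = 6.605 kΩ.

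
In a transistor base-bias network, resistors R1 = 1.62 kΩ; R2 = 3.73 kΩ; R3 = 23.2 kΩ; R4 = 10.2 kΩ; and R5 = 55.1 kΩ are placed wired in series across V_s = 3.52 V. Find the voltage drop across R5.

V ≈ 2.07 V

Total series resistance ΣR = 1.62 + 3.73 + 23.2 + 10.2 + 55.1 = 93.85 kΩ.
By the voltage-divider rule, V = 3.52 × 55.10/93.85 = 2.067 V.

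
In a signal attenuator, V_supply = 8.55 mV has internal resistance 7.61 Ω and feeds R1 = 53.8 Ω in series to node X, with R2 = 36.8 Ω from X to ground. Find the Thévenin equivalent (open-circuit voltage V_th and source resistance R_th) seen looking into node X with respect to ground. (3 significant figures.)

R1' = 7.61 + 53.8 = 61.41 Ω (source resistance + R1).
V_th is the unloaded tap voltage: V_supply · R2/(R1'+R2) = 8.55 × 0.3747 = 3.204 mV.
Zeroing V_supply shorts the top of R1' to ground, so R_th = R1' ‖ R2 = 23.01 Ω.

V_th ≈ 3.20 mV, R_th ≈ 23.0 Ω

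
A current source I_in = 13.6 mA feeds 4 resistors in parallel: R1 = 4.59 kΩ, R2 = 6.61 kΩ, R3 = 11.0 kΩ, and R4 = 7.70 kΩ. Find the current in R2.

I ≈ 3.49 mA

Total conductance ΣG = 1/4.59 + 1/6.61 + 1/11.0 + 1/7.70 = 0.5899 (units of 1/kΩ).
By the current-divider rule, I = I_in · G_k/ΣG = 13.6 × 0.2564 = 3.488 mA.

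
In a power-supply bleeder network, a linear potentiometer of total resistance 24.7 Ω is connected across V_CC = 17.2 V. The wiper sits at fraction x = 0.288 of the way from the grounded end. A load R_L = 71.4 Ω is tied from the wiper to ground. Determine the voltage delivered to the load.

V_out ≈ 4.63 V

Lower segment x·R_p = 7.114 Ω; upper segment (1−x)·R_p = 17.59 Ω.
R_L loads the lower segment: effective lower R = 6.469 Ω.
Loaded-divider output: V_out = 17.2 × 0.2689 = 4.625 V.
(Unloaded: V_out = x·V_CC = 4.95 V.)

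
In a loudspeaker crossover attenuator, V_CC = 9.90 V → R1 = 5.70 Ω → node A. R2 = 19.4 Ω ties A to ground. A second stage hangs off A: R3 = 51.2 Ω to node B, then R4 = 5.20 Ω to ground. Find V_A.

Node A sees R2 in parallel with the series input of stage 2, R3 + R4 = 56.40 Ω.
R2 ‖ (R3+R4) = 14.43 Ω.
So V_A = 9.90 × 0.7169 = 7.097 V.

V_A ≈ 7.10 V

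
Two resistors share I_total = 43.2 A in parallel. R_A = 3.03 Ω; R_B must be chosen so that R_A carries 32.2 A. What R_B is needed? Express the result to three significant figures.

In a two-way split, I_A/I_total = R_B/(R_A + R_B).
With f = 0.7454, R_B = R_A · f/(1−f) = 3.03 × 2.927 = 8.870 Ω.

R_B ≈ 8.87 Ω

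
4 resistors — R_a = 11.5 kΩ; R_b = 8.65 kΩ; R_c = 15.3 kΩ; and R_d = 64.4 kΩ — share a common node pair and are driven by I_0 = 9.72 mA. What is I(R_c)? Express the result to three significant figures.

ΣG = 1/11.5 + 1/8.65 + 1/15.3 + 1/64.4 = 0.2835.
Current divider: I(R_c) = I_0 · G_k/ΣG = 9.72 × (0.06536/0.2835) = 9.72 × 0.2306 = 2.241 mA.

I ≈ 2.24 mA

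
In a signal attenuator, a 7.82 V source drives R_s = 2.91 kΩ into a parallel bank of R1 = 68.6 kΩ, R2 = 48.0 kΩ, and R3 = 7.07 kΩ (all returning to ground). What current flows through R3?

Equivalent of the parallel group: R_p = 5.654 kΩ.
V_A = 7.82 × 5.654/8.564 = 5.163 V.
I(R3) = V_A / R3 = 5.163/7.07 = 0.7303 mA.

I ≈ 0.730 mA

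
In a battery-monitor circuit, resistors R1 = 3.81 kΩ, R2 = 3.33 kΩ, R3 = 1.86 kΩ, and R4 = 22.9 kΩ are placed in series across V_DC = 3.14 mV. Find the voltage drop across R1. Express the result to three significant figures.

V ≈ 0.375 mV

Total series resistance ΣR = 3.81 + 3.33 + 1.86 + 22.9 = 31.90 kΩ.
V = V_DC · R/ΣR = 3.14 × 0.1194 = 0.3750 mV.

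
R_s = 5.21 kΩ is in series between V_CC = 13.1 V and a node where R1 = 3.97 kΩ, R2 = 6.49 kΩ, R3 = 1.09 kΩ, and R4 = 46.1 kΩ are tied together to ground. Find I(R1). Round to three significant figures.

Parallel bank: R_p = 1/(1/3.97 + 1/6.49 + 1/1.09 + 1/46.1) = 0.7434 kΩ.
V_A = 13.1 × 0.7434/5.953 = 1.636 V.
Branch current I = V_A/R1 = 1.636/3.97 = 0.4121 mA.

I ≈ 0.412 mA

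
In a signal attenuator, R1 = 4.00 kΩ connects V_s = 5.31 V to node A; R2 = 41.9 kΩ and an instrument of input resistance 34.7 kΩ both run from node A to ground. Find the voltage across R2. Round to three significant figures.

The load sits in parallel with R2, giving an effective lower resistance R2' = R2·R_L/(R2+R_L) = 18.98 kΩ.
Then V_out = V_s · R2'/(R1 + R2') = 5.31 × 18.98/22.98 = 4.386 V.
(Unloaded it would be 4.85 V; the load pulls it down.)

V_out ≈ 4.39 V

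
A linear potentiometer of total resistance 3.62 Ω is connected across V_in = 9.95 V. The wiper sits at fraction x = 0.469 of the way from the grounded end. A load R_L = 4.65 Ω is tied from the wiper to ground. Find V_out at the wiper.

The pot divides into 1.922 Ω above the wiper and 1.698 Ω below.
(x·R_p) ‖ R_L = 1.244 Ω.
Loaded-divider output: V_out = 9.95 × 0.3928 = 3.909 V.

V_out ≈ 3.91 V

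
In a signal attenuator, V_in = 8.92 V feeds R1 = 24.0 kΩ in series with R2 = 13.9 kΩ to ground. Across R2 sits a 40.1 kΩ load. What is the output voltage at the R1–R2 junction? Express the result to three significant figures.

V_out ≈ 2.68 V

The load sits in parallel with R2, giving an effective lower resistance R2' = R2·R_L/(R2+R_L) = 10.32 kΩ.
Voltage divider with the loaded lower leg: V_out = 8.92 × 10.32/(24.0 + 10.32) = 8.92 × 0.3007 = 2.683 V.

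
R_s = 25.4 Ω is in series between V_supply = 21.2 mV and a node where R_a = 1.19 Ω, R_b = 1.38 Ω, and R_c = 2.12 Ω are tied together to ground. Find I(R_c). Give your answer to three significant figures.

I ≈ 0.190 mA

Equivalent of the parallel group: R_p = 0.4910 Ω.
Node voltage V_A = V_supply · R_p/(R_s + R_p) = 21.2 × 0.01896 = 0.4020 mV.
I(R_c) = V_A / R_c = 0.4020/2.12 = 0.1896 mA.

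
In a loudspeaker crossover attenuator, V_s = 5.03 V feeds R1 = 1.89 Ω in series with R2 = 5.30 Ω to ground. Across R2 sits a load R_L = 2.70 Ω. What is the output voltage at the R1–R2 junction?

V_out ≈ 2.45 V

R2 ‖ R_L = (5.30 × 2.70)/(5.30 + 2.70) = 1.789 Ω.
Now apply the divider: V_out = 5.03 × 0.4862 = 2.446 V.
(Unloaded it would be 3.71 V; the load pulls it down.)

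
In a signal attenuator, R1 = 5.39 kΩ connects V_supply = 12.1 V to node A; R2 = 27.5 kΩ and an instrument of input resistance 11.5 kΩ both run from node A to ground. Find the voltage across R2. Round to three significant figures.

V_out ≈ 7.27 V

R2 ‖ R_L = (27.5 × 11.5)/(27.5 + 11.5) = 8.109 kΩ.
Voltage divider with the loaded lower leg: V_out = 12.1 × 8.109/(5.39 + 8.109) = 12.1 × 0.6007 = 7.269 V.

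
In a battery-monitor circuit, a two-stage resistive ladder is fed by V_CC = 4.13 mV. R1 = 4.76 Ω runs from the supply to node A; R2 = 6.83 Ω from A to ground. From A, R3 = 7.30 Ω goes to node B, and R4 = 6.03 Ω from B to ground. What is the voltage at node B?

V_B ≈ 0.910 mV

Node A sees R2 in parallel with the series input of stage 2, R3 + R4 = 13.33 Ω.
Effective lower resistance at A: R2 ‖ 13.33 = 4.516 Ω.
So V_A = 4.13 × 0.4869 = 2.011 mV.
Then the unloaded second divider: V_B = V_A × R4/(R3+R4) = 2.011 × 0.4524 = 0.9096 mV.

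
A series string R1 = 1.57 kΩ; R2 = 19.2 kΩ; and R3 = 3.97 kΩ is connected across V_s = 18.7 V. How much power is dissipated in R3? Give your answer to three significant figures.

P ≈ 2.27 mW

ΣR = 24.74 kΩ → I = 18.7/24.74 = 0.7559 mA.
P = I²R = 0.5713 × 3.97 = 2.268 mW.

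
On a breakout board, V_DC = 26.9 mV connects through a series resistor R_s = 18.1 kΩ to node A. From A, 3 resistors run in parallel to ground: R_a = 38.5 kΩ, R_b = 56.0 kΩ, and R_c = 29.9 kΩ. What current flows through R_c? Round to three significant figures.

Combine the parallel branches: R_p = (1/38.5 + 1/56.0 + 1/29.9)⁻¹ = 12.94 kΩ.
V_A = 26.9 × 12.94/31.04 = 11.21 mV.
I(R_c) = V_A / R_c = 11.21/29.9 = 0.3751 µA.
(Equivalently: I_total = 0.8666 µA, then current-divider fraction G_k/ΣG = 0.4328.)

I ≈ 0.375 µA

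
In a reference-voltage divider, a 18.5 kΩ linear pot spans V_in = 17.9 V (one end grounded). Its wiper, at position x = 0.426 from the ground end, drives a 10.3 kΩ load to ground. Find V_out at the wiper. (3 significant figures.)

Split the track: R_lower = x·R_p = 7.881 kΩ, R_upper = (1−x)·R_p = 10.62 kΩ.
(x·R_p) ‖ R_L = 4.465 kΩ.
V_out = 17.9 × 4.465/(10.62 + 4.465) = 5.298 V.
(Unloaded: V_out = x·V_in = 7.63 V.)

V_out ≈ 5.30 V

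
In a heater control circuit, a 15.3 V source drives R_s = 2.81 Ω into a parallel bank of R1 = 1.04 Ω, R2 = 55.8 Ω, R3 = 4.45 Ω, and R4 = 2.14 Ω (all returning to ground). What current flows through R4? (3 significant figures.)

I ≈ 1.26 A

Parallel bank: R_p = 1/(1/1.04 + 1/55.8 + 1/4.45 + 1/2.14) = 0.5983 Ω.
Node voltage V_A = V_DC · R_p/(R_s + R_p) = 15.3 × 0.1755 = 2.686 V.
Branch current I = V_A/R4 = 2.686/2.14 = 1.255 A.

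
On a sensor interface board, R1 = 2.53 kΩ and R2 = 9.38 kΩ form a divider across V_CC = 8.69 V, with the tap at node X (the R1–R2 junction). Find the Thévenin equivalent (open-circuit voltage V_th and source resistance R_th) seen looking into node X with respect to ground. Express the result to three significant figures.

Open-circuit (no load on X): V_th = V_CC · R2/(R1 + R2) = 8.69 × 9.38/(2.530 + 9.38) = 6.844 V.
With V_CC suppressed (replaced by a short), R_th = R1 ‖ R2 = (2.530 × 9.38)/(2.530 + 9.38) = 1.993 kΩ.

V_th ≈ 6.84 V, R_th ≈ 1.99 kΩ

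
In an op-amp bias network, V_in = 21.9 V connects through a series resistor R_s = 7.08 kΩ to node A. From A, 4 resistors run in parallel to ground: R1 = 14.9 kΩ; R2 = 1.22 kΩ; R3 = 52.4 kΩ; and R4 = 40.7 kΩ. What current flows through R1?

I ≈ 0.194 mA

Combine the parallel branches: R_p = (1/14.9 + 1/1.22 + 1/52.4 + 1/40.7)⁻¹ = 1.075 kΩ.
Node voltage V_A = V_in · R_p/(R_s + R_p) = 21.9 × 0.1318 = 2.886 V.
I(R1) = V_A / R1 = 2.886/14.9 = 0.1937 mA.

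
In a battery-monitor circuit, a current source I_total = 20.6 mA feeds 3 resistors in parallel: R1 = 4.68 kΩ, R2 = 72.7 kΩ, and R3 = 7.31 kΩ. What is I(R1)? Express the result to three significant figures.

I ≈ 12.1 mA

Conductances: ΣG = 1/4.68 + 1/72.7 + 1/7.31 = 0.3642 (1/kΩ).
R1 takes the fraction G_k/ΣG = 0.2137/0.3642 = 0.5867, so I = 20.6 × 0.5867 = 12.08 mA.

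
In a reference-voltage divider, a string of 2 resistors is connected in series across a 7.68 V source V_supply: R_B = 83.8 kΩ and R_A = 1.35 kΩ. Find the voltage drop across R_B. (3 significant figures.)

Total series resistance ΣR = 83.8 + 1.35 = 85.15 kΩ.
V = V_supply · R/ΣR = 7.68 × 0.9841 = 7.558 V.

V ≈ 7.56 V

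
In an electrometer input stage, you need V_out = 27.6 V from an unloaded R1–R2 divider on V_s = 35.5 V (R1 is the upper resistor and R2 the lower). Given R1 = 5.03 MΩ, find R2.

R2 ≈ 17.6 MΩ

V_out/V_s = R2/(R1+R2) = 0.7775.
Rearranging, R2 = R1·k/(1−k) = 5.03 × 3.494 = 17.57 MΩ.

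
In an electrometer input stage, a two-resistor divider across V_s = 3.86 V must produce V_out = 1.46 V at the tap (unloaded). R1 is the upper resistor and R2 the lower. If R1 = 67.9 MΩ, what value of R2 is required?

R2 ≈ 41.3 MΩ

Required fraction k = V_out/V_s = 0.3782.
R2 = R1 · 0.3782/(1 − 0.3782) = 41.31 MΩ.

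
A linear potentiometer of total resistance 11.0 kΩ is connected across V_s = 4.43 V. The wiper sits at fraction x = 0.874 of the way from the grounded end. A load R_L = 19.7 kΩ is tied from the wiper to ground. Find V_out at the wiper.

V_out ≈ 3.65 V

Split the track: R_lower = x·R_p = 9.614 kΩ, R_upper = (1−x)·R_p = 1.386 kΩ.
R_L loads the lower segment: effective lower R = 6.461 kΩ.
V_out = 4.43 × 6.461/(1.386 + 6.461) = 3.648 V.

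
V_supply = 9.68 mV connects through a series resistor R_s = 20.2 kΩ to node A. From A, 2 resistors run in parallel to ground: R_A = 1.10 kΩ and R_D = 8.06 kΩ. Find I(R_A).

I ≈ 0.402 µA

Equivalent of the parallel group: R_p = 0.9679 kΩ.
V_A by voltage divider: V_A = 9.68 × 0.9679/(20.2 + 0.9679) = 0.4426 mV.
I(R_A) = V_A / R_A = 0.4426/1.10 = 0.4024 µA.
(Check via current divider: I_total = 0.4573 µA; share G_k/ΣG = 0.8799 → same result.)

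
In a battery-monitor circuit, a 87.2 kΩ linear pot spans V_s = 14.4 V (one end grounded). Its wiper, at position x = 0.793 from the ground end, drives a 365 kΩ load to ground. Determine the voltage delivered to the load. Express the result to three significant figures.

V_out ≈ 11.0 V

Lower segment x·R_p = 69.15 kΩ; upper segment (1−x)·R_p = 18.05 kΩ.
Lower segment in parallel with the load: 69.15 ‖ 365 = 58.14 kΩ.
Loaded-divider output: V_out = 14.4 × 0.7631 = 10.99 V.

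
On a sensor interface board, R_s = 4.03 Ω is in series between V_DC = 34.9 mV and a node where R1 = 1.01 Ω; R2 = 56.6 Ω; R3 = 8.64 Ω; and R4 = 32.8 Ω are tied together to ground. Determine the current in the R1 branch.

I ≈ 6.12 mA

Parallel bank: R_p = 1/(1/1.01 + 1/56.6 + 1/8.64 + 1/32.8) = 0.8666 Ω.
Node voltage V_A = V_DC · R_p/(R_s + R_p) = 34.9 × 0.1770 = 6.176 mV.
I(R1) = V_A / R1 = 6.176/1.01 = 6.115 mA.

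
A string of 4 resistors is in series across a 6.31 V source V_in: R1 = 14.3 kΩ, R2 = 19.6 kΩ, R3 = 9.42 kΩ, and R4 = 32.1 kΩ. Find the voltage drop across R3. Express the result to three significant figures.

Series total: ΣR = 14.3 + 19.6 + 9.42 + 32.1 = 75.42 kΩ.
V = V_in · R/ΣR = 6.31 × 0.1249 = 0.7881 V.

V ≈ 0.788 V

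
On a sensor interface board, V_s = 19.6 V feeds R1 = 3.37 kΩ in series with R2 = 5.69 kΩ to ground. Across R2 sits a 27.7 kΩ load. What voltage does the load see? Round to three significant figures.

V_out ≈ 11.4 V

R2 ‖ R_L = (5.69 × 27.7)/(5.69 + 27.7) = 4.720 kΩ.
Now apply the divider: V_out = 19.6 × 0.5835 = 11.44 V.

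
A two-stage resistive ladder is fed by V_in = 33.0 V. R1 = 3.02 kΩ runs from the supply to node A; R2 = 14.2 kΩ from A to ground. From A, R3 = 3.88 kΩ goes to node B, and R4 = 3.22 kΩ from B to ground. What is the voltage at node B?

Looking into the second stage from A: R3 + R4 = 7.100 kΩ appears in parallel with R2.
Effective lower resistance at A: R2 ‖ 7.100 = 4.733 kΩ.
First divider: V_A = V_in · 4.733/(3.02 + 4.733) = 20.15 V.
Stage 2 is unloaded, so V_B = V_A · R4/(R3+R4) = 20.15 × 3.22/7.100 = 9.137 V.

V_B ≈ 9.14 V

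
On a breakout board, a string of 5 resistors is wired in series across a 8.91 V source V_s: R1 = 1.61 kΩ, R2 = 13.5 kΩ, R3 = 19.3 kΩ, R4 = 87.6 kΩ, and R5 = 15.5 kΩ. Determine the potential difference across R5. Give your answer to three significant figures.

V ≈ 1.00 V

Series total: ΣR = 1.61 + 13.5 + 19.3 + 87.6 + 15.5 = 137.5 kΩ.
By the voltage-divider rule, V = 8.91 × 15.50/137.5 = 1.004 V.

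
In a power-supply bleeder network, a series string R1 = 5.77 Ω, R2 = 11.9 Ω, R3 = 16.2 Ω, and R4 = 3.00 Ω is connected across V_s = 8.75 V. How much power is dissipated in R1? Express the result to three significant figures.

The common current is I = 8.75/36.87 = 0.2373 A.
P = I²R = 0.05632 × 5.77 = 0.3250 W.

P ≈ 0.325 W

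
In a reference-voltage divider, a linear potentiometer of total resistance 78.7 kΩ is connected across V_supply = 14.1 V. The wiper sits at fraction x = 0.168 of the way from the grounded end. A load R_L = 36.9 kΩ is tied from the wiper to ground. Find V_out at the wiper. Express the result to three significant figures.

The pot divides into 65.48 kΩ above the wiper and 13.22 kΩ below.
(x·R_p) ‖ R_L = 9.734 kΩ.
Loaded-divider output: V_out = 14.1 × 0.1294 = 1.825 V.

V_out ≈ 1.82 V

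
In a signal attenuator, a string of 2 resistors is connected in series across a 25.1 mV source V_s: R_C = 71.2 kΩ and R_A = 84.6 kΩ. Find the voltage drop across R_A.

V ≈ 13.6 mV

Total series resistance ΣR = 71.2 + 84.6 = 155.8 kΩ.
By the voltage-divider rule, V = 25.1 × 84.60/155.8 = 13.63 mV.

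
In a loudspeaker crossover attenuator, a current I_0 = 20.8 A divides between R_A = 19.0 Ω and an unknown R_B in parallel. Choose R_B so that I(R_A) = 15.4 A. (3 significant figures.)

Two-branch current divider: I_A = I_0 · R_B/(R_A + R_B).
With f = 0.7404, R_B = R_A · f/(1−f) = 19.0 × 2.852 = 54.19 Ω.

R_B ≈ 54.2 Ω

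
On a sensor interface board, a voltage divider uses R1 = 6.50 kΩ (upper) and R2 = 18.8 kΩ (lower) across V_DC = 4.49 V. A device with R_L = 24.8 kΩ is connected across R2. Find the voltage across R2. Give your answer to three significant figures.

V_out ≈ 2.79 V

R2 ‖ R_L = (18.8 × 24.8)/(18.8 + 24.8) = 10.69 kΩ.
Then V_out = V_DC · R2'/(R1 + R2') = 4.49 × 10.69/17.19 = 2.793 V.
(Unloaded it would be 3.34 V; the load pulls it down.)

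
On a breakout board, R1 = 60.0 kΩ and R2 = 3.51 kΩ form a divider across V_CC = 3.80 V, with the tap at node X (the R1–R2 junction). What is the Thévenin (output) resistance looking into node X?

R_th ≈ 3.32 kΩ

Looking into X with the source shorted: R_th = R1·R2/(R1+R2) = 60.00 × 3.51/63.51 = 3.316 kΩ.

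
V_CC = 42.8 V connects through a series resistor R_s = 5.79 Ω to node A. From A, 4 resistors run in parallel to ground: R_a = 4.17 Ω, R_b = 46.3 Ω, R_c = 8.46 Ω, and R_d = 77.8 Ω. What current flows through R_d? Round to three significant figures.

I ≈ 0.168 A

Equivalent of the parallel group: R_p = 2.548 Ω.
Node voltage V_A = V_CC · R_p/(R_s + R_p) = 42.8 × 0.3056 = 13.08 V.
Branch current I = V_A/R_d = 13.08/77.8 = 0.1681 A.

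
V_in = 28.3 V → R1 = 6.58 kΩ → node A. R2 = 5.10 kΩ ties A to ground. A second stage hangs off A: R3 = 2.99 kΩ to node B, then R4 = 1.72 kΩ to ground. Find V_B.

Node A sees R2 in parallel with the series input of stage 2, R3 + R4 = 4.710 kΩ.
Effective lower resistance at A: R2 ‖ 4.710 = 2.449 kΩ.
First divider: V_A = V_in · 2.449/(6.58 + 2.449) = 7.675 V.
Stage 2 is unloaded, so V_B = V_A · R4/(R3+R4) = 7.675 × 1.72/4.710 = 2.803 V.

V_B ≈ 2.80 V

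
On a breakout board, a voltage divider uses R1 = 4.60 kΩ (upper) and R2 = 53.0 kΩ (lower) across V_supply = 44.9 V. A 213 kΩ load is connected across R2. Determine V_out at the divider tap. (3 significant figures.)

V_out ≈ 40.5 V

The load sits in parallel with R2, giving an effective lower resistance R2' = R2·R_L/(R2+R_L) = 42.44 kΩ.
Now apply the divider: V_out = 44.9 × 0.9022 = 40.51 V.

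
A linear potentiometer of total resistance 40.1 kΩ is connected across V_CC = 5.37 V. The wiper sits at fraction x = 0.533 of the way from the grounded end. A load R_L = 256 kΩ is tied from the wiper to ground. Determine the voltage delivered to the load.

V_out ≈ 2.75 V

Split the track: R_lower = x·R_p = 21.37 kΩ, R_upper = (1−x)·R_p = 18.73 kΩ.
R_L loads the lower segment: effective lower R = 19.73 kΩ.
Then V_out = V_CC · 19.73/(18.73 + 19.73) = 2.755 V.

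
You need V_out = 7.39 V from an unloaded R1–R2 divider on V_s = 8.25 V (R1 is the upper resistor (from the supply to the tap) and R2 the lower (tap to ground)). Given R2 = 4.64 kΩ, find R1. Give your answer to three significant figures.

R1 ≈ 0.540 kΩ

V_out/V_s = R2/(R1+R2) = 0.8958.
So R1 = R2 · (V_s/V_out − 1) = 4.64 × (8.25/7.39 − 1) = 4.64 × 0.1164 = 0.5400 kΩ.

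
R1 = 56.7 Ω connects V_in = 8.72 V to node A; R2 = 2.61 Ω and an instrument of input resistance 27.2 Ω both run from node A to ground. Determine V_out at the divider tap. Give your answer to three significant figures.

The load sits in parallel with R2, giving an effective lower resistance R2' = R2·R_L/(R2+R_L) = 2.381 Ω.
Now apply the divider: V_out = 8.72 × 0.04031 = 0.3515 V.
(Unloaded it would be 0.384 V; the load pulls it down.)

V_out ≈ 0.351 V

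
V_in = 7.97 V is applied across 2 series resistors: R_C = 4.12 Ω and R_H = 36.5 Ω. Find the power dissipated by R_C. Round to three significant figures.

Series current I = V_in/ΣR = 7.97/40.62 = 0.1962 A.
V(R_C) = I·R = 0.8084 V; P = V·I = 0.8084 × 0.1962 = 0.1586 W.

P ≈ 0.159 W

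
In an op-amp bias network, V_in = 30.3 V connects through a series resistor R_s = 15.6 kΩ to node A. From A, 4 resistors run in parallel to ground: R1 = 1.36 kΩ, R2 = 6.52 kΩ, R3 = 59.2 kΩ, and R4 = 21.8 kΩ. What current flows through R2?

Combine the parallel branches: R_p = (1/1.36 + 1/6.52 + 1/59.2 + 1/21.8)⁻¹ = 1.051 kΩ.
V_A by voltage divider: V_A = 30.3 × 1.051/(15.6 + 1.051) = 1.913 V.
I(R2) = V_A / R2 = 1.913/6.52 = 0.2933 mA.

I ≈ 0.293 mA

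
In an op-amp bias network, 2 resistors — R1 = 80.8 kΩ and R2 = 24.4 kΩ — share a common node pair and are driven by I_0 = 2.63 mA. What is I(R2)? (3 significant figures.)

Two-branch current divider: I_k = I_0 · R_other/(R_1 + R_2).
I(R2) = 2.63 × 80.8/(80.8 + 24.4) = 2.63 × 0.7681 = 2.020 mA.

I ≈ 2.02 mA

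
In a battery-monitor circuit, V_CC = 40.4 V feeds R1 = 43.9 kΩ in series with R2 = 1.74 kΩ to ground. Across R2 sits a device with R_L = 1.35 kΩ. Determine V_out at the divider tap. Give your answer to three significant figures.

V_out ≈ 0.688 V

The load sits in parallel with R2, giving an effective lower resistance R2' = R2·R_L/(R2+R_L) = 0.7602 kΩ.
Then V_out = V_CC · R2'/(R1 + R2') = 40.4 × 0.7602/44.66 = 0.6877 V.
(Unloaded it would be 1.54 V; the load pulls it down.)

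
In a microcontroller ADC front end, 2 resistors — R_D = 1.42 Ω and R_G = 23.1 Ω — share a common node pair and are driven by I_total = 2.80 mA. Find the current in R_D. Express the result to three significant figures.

Two-branch current divider: I_k = I_total · R_other/(R_1 + R_2).
I(R_D) = 2.80 × 23.1/(1.42 + 23.1) = 2.80 × 0.9421 = 2.638 mA.

I ≈ 2.64 mA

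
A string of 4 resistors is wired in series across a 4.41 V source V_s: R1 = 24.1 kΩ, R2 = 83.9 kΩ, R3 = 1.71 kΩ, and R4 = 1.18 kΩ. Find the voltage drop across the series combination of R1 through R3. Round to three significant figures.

ΣR = 24.1 + 83.9 + 1.71 + 1.18 = 110.9 kΩ.
R_{R1..R3} = 24.1 + 83.9 + 1.71 = 109.7 kΩ.
By the voltage-divider rule, V = 4.41 × 109.7/110.9 = 4.363 V.

V ≈ 4.36 V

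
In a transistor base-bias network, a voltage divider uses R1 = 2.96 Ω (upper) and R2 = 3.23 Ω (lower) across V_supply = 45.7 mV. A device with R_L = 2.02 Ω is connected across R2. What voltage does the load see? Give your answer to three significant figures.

V_out ≈ 13.5 mV

First combine the lower leg with the load: R2 ‖ R_L = 1.243 Ω.
Now apply the divider: V_out = 45.7 × 0.2957 = 13.51 mV.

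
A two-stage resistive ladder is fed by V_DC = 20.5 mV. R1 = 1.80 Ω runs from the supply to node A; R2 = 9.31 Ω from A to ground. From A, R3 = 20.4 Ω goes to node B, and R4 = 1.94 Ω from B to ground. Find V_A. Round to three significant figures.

V_A ≈ 16.1 mV

Looking into the second stage from A: R3 + R4 = 22.34 Ω appears in parallel with R2.
R2 ‖ (R3+R4) = 6.571 Ω.
V_A = 20.5 × 6.571/(1.80 + 6.571) = 16.09 mV.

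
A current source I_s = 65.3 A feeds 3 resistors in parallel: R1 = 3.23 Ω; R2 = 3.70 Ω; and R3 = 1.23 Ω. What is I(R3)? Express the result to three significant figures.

ΣG = 1/3.23 + 1/3.70 + 1/1.23 = 1.393.
Current divider: I(R3) = I_s · G_k/ΣG = 65.3 × (0.8130/1.393) = 65.3 × 0.5837 = 38.11 A.

I ≈ 38.1 A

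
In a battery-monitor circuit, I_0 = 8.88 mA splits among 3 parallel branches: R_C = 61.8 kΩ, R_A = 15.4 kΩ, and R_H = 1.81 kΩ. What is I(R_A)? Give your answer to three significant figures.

ΣG = 1/61.8 + 1/15.4 + 1/1.81 = 0.6336.
Current divider: I(R_A) = I_0 · G_k/ΣG = 8.88 × (0.06494/0.6336) = 8.88 × 0.1025 = 0.9101 mA.

I ≈ 0.910 mA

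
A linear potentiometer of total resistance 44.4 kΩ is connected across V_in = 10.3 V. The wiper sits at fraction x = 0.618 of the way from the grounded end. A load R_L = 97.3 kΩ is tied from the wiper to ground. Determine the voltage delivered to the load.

V_out ≈ 5.75 V

Lower segment x·R_p = 27.44 kΩ; upper segment (1−x)·R_p = 16.96 kΩ.
Lower segment in parallel with the load: 27.44 ‖ 97.3 = 21.40 kΩ.
Then V_out = V_in · 21.40/(16.96 + 21.40) = 5.746 V.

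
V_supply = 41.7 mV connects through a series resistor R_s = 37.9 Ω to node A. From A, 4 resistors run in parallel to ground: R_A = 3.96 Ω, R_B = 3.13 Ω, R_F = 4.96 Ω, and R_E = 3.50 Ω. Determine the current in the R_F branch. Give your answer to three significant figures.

I ≈ 0.204 mA

Parallel bank: R_p = 1/(1/3.96 + 1/3.13 + 1/4.96 + 1/3.50) = 0.9440 Ω.
V_A by voltage divider: V_A = 41.7 × 0.9440/(37.9 + 0.9440) = 1.013 mV.
I(R_F) = V_A / R_F = 1.013/4.96 = 0.2043 mA.
(Check via current divider: I_total = 1.074 mA; share G_k/ΣG = 0.1903 → same result.)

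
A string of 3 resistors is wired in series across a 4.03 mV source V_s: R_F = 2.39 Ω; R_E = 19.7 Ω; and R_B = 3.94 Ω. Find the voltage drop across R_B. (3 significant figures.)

Series total: ΣR = 2.39 + 19.7 + 3.94 = 26.03 Ω.
Voltage divider: V = V_s · (3.940 / 26.03) = 4.03 × 0.1514 = 0.6100 mV.

V ≈ 0.610 mV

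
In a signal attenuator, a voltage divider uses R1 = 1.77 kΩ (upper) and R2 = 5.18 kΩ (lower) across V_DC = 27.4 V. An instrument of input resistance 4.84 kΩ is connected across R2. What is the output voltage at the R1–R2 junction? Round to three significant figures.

V_out ≈ 16.0 V

R2 ‖ R_L = (5.18 × 4.84)/(5.18 + 4.84) = 2.502 kΩ.
Voltage divider with the loaded lower leg: V_out = 27.4 × 2.502/(1.77 + 2.502) = 27.4 × 0.5857 = 16.05 V.
(Unloaded it would be 20.4 V; the load pulls it down.)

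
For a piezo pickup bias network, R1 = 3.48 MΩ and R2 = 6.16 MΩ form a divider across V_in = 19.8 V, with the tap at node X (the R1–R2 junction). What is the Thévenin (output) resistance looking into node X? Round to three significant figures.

With V_in suppressed (replaced by a short), R_th = R1 ‖ R2 = (3.480 × 6.16)/(3.480 + 6.16) = 2.224 MΩ.

R_th ≈ 2.22 MΩ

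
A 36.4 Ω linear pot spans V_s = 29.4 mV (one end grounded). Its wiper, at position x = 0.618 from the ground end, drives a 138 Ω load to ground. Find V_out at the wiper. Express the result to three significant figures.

V_out ≈ 17.1 mV

Split the track: R_lower = x·R_p = 22.50 Ω, R_upper = (1−x)·R_p = 13.90 Ω.
Lower segment in parallel with the load: 22.50 ‖ 138 = 19.34 Ω.
Then V_out = V_s · 19.34/(13.90 + 19.34) = 17.10 mV.
(Unloaded: V_out = x·V_s = 18.2 mV.)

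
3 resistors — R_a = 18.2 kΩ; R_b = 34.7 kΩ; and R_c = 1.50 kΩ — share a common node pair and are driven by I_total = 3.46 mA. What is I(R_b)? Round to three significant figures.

Total conductance ΣG = 1/18.2 + 1/34.7 + 1/1.50 = 0.7504 (units of 1/kΩ).
R_b takes the fraction G_k/ΣG = 0.02882/0.7504 = 0.03840, so I = 3.46 × 0.03840 = 0.1329 mA.

I ≈ 0.133 mA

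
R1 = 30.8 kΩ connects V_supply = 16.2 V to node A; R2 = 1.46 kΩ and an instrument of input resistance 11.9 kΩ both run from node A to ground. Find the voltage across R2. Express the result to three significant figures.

R2 ‖ R_L = (1.46 × 11.9)/(1.46 + 11.9) = 1.300 kΩ.
Then V_out = V_supply · R2'/(R1 + R2') = 16.2 × 1.300/32.10 = 0.6563 V.

V_out ≈ 0.656 V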